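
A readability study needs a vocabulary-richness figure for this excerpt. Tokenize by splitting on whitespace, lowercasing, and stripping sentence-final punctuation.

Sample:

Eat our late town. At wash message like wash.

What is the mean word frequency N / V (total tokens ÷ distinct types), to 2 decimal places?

1.13

N = 9 tokens, V = 8 types.
Mean frequency = N / V = 9 / 8 = 1.13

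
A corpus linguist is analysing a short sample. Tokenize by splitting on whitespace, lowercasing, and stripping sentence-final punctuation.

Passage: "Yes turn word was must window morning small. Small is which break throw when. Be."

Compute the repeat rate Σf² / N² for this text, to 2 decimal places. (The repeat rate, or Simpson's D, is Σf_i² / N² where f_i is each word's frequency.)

Frequencies: small:2, yes:1, turn:1, word:1, was:1, must:1, window:1, morning:1, is:1, which:1, break:1, throw:1, when:1, be:1
Σf² = 17; N² = 225
Repeat rate = 17 / 225 = 0.08

0.08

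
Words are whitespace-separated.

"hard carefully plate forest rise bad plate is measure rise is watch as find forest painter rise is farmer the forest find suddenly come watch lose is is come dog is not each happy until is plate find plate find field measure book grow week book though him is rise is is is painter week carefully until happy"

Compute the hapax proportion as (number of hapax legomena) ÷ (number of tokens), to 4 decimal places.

Frequencies: is:11, plate:4, rise:4, find:4, forest:3, carefully:2, measure:2, watch:2, painter:2, come:2, happy:2, until:2, book:2, week:2, hard:1, bad:1, as:1, farmer:1, the:1, suddenly:1, … (8 more, each freq 1)
Hapax count = 14; token count = 58.
Ratio = 14 / 58 = 0.2414

0.2414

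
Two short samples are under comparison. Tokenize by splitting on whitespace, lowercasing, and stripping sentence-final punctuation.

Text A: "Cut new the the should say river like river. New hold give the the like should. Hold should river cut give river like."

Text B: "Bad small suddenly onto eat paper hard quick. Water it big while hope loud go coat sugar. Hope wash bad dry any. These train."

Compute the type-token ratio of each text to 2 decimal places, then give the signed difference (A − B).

TTR(A) = 9/23 = 0.39
TTR(B) = 22/24 = 0.92
Difference = 0.39 − 0.92 = -0.53

-0.53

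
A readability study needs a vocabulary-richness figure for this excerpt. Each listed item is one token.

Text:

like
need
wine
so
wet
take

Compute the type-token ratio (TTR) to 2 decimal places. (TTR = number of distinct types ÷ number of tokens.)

N = 6 tokens, V = 6 types.
TTR = V / N = 6 / 6 = 1.00

1.00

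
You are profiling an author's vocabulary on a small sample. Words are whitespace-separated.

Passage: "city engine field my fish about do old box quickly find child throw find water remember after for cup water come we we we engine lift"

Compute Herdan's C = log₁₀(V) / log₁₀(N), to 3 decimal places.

0.934

N = 26, V = 21.
log₁₀(V) = 1.322219, log₁₀(N) = 1.414973
C = 1.322219 / 1.414973 = 0.934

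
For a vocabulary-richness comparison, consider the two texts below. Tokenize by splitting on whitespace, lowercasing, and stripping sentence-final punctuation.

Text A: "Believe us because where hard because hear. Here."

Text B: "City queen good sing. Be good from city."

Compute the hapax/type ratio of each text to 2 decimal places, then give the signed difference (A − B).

A: hapax=6, V=7, ratio=0.86
B: hapax=4, V=6, ratio=0.67
Difference = 0.86 − 0.67 = 0.19

0.19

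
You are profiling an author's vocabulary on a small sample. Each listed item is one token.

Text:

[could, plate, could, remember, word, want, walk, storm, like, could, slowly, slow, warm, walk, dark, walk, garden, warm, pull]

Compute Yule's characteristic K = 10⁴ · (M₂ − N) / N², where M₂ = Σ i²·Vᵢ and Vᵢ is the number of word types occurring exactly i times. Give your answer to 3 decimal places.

387.812

Frequencies: could:3, walk:3, warm:2, plate:1, remember:1, word:1, want:1, storm:1, like:1, slowly:1, slow:1, dark:1, garden:1, pull:1
N = 19. Frequency spectrum: V_1=11, V_2=1, V_3=2
M₂ = 1²·11 + 2²·1 + 3²·2 = 33
K = 10000 × (33 − 19) / 19² = 387.812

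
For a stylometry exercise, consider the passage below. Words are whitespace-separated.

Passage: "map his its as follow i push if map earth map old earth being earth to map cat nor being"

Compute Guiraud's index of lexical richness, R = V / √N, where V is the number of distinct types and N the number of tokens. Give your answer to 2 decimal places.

3.13

N = 20, V = 14.
√N = 4.472136
R = 14 / 4.472136 = 3.13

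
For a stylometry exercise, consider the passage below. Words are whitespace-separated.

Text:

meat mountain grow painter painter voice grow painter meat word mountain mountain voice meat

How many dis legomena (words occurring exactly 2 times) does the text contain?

Frequencies: meat:3, mountain:3, painter:3, grow:2, voice:2, word:1
Words with frequency 2: grow, voice

2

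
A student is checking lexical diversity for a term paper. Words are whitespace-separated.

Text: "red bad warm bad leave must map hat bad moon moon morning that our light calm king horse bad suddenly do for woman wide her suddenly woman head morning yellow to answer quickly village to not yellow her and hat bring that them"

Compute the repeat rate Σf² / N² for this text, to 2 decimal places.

Frequencies: bad:4, hat:2, moon:2, morning:2, that:2, suddenly:2, woman:2, her:2, yellow:2, to:2, red:1, warm:1, leave:1, must:1, map:1, our:1, light:1, calm:1, king:1, horse:1, … (11 more, each freq 1)
Σf² = 73; N² = 1849
Repeat rate = 73 / 1849 = 0.04

0.04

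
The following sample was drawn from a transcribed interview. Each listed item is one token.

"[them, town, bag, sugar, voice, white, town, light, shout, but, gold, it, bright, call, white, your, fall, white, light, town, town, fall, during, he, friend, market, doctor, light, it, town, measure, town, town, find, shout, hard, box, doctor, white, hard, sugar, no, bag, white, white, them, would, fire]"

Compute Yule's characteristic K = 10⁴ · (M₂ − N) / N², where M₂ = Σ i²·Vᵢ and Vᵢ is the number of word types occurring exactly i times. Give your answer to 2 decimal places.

407.99

Frequencies: town:7, white:6, light:3, them:2, bag:2, sugar:2, shout:2, it:2, fall:2, doctor:2, hard:2, voice:1, but:1, gold:1, bright:1, call:1, your:1, during:1, he:1, friend:1, … (7 more, each freq 1)
N = 48. Frequency spectrum: V_1=16, V_2=8, V_3=1, V_6=1, V_7=1
M₂ = 1²·16 + 2²·8 + 3²·1 + 6²·1 + 7²·1 = 142
K = 10000 × (142 − 48) / 48² = 407.99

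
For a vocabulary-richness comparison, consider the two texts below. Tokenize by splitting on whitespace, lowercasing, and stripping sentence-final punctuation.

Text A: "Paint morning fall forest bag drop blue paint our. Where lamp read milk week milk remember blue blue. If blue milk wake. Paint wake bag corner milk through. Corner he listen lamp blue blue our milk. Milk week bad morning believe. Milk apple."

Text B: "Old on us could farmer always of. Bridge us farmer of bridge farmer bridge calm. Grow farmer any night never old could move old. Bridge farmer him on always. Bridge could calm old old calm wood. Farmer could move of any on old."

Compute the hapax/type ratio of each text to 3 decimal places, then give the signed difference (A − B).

A: hapax=13, V=23, ratio=0.565
B: hapax=5, V=16, ratio=0.313
Difference = 0.565 − 0.313 = 0.252

0.252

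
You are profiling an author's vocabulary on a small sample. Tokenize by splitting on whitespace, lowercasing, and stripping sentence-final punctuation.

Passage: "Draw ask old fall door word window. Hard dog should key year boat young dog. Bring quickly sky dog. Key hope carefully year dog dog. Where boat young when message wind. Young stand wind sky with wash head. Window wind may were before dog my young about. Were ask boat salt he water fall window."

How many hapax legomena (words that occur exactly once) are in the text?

Frequencies: dog:6, young:4, window:3, boat:3, wind:3, ask:2, fall:2, key:2, year:2, sky:2, were:2, draw:1, old:1, door:1, word:1, hard:1, should:1, bring:1, quickly:1, hope:1, … (15 more, each freq 1)
Hapax (freq=1): about, before, bring, carefully, door, draw, hard, he, head, hope, may, message, my, old, quickly, salt, should, stand, wash, water, when, where, with, word

24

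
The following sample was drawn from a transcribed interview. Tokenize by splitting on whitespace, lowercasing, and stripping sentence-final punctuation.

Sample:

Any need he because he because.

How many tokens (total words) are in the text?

6

Tokens: any, need, he, because, he, because
N = 6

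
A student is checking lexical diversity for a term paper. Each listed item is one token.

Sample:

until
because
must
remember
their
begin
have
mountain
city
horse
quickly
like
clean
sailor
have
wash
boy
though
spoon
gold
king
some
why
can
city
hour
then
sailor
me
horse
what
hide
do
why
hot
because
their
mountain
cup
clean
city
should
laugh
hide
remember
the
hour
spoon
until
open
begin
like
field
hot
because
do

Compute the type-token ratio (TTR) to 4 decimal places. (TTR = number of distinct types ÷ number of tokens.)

0.6429

N = 56 tokens, V = 36 types.
TTR = V / N = 36 / 56 = 0.6429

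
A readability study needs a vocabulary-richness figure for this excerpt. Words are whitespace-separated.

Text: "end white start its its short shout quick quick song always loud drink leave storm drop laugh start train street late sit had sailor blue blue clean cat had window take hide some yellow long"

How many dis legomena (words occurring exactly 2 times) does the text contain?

Frequencies: start:2, its:2, quick:2, had:2, blue:2, end:1, white:1, short:1, shout:1, song:1, always:1, loud:1, drink:1, leave:1, storm:1, drop:1, laugh:1, train:1, street:1, late:1, … (10 more, each freq 1)
Words with frequency 2: blue, had, its, quick, start

5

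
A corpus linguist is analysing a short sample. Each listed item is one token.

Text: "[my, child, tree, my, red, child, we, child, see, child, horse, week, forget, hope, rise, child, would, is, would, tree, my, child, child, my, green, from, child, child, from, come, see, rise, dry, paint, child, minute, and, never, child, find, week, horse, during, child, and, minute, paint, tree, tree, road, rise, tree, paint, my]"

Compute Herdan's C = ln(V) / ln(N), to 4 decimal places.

0.7967

N = 54, V = 24.
ln(V) = 3.178054, ln(N) = 3.988984
C = 3.178054 / 3.988984 = 0.7967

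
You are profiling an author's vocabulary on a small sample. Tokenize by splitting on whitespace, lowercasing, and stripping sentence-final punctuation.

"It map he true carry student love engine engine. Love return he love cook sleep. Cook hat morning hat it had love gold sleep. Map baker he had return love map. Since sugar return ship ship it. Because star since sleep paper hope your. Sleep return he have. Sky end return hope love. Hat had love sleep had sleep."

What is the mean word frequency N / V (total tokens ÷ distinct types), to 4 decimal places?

2.1852

N = 59 tokens, V = 27 types.
Mean frequency = N / V = 59 / 27 = 2.1852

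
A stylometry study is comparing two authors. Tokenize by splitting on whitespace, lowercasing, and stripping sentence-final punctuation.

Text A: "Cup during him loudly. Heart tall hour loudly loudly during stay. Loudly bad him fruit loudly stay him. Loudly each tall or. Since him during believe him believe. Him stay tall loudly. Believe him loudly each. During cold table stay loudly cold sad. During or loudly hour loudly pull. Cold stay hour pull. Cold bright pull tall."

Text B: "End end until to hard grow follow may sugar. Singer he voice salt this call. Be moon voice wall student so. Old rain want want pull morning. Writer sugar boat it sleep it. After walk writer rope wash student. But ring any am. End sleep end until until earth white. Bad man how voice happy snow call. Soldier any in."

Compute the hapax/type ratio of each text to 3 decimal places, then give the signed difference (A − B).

A: hapax=8, V=19, ratio=0.421
B: hapax=34, V=45, ratio=0.756
Difference = 0.421 − 0.756 = -0.335

-0.335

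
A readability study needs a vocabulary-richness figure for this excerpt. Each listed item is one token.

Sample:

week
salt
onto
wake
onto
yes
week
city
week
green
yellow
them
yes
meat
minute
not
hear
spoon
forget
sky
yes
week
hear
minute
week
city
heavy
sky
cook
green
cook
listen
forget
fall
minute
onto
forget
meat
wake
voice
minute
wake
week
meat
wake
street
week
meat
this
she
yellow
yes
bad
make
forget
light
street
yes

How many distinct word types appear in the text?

27

Distinct types: {bad, city, cook, fall, forget, green, hear, heavy, light, listen, make, meat, minute, not, onto, salt, she, sky, spoon, street, them, this, voice, wake, week, yellow, yes}
V = 27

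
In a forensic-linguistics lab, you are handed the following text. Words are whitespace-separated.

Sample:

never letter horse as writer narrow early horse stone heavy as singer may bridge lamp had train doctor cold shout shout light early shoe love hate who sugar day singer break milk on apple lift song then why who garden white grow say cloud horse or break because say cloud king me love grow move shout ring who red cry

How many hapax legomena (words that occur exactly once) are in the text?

Frequencies: horse:3, shout:3, who:3, as:2, early:2, singer:2, love:2, break:2, grow:2, say:2, cloud:2, never:1, letter:1, writer:1, narrow:1, stone:1, heavy:1, may:1, bridge:1, lamp:1, … (26 more, each freq 1)
Hapax (freq=1): apple, because, bridge, cold, cry, day, doctor, garden, had, hate, heavy, king, lamp, letter, lift, light, may, me, milk, move, narrow, never, on, or, red, ring, shoe, song, stone, sugar, then, train, white, why, writer

35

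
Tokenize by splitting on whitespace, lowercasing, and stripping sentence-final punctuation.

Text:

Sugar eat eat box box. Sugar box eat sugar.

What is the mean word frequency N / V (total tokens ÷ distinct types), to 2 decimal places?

3.00

N = 9 tokens, V = 3 types.
Mean frequency = N / V = 9 / 3 = 3.00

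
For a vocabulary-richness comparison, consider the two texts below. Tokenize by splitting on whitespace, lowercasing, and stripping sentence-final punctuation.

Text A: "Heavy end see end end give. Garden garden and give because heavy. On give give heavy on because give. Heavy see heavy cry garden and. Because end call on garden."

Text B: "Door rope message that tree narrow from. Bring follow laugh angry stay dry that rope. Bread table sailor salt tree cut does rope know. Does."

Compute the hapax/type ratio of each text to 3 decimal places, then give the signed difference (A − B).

-0.600

A: hapax=2, V=10, ratio=0.200
B: hapax=16, V=20, ratio=0.800
Difference = 0.200 − 0.800 = -0.600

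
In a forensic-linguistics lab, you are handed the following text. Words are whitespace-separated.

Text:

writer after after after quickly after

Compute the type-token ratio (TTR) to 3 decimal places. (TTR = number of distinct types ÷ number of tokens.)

N = 6 tokens, V = 3 types.
TTR = V / N = 3 / 6 = 0.500

0.500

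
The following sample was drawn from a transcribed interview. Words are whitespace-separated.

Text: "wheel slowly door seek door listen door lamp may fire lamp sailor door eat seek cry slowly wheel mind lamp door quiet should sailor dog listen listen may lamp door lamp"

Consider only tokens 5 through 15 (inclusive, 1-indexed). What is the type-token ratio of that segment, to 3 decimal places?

Segment tokens 5–15: door, listen, door, lamp, may, fire, lamp, sailor, door, eat, seek
Segment N = 11, segment V = 8.
TTR = 8 / 11 = 0.727

0.727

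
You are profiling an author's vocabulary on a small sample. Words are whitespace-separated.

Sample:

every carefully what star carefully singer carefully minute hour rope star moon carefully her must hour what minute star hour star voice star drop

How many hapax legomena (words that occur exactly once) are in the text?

Frequencies: star:5, carefully:4, hour:3, what:2, minute:2, every:1, singer:1, rope:1, moon:1, her:1, must:1, voice:1, drop:1
Hapax (freq=1): drop, every, her, moon, must, rope, singer, voice

8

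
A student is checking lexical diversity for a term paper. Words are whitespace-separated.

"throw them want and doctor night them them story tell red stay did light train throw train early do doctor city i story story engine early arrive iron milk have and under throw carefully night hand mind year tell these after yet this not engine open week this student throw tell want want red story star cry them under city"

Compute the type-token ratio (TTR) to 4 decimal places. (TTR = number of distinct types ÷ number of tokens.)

0.6167

N = 60 tokens, V = 37 types.
TTR = V / N = 37 / 60 = 0.6167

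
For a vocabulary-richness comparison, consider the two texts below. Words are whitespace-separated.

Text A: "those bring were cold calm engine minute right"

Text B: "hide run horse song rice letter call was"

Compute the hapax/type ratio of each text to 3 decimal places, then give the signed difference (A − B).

0.000

A: hapax=8, V=8, ratio=1.000
B: hapax=8, V=8, ratio=1.000
Difference = 1.000 − 1.000 = 0.000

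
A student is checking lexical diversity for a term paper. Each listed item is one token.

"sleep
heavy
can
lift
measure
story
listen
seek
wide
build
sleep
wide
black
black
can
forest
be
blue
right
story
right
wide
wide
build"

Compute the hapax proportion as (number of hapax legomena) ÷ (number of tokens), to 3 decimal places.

0.333

Frequencies: wide:4, sleep:2, can:2, story:2, build:2, black:2, right:2, heavy:1, lift:1, measure:1, listen:1, seek:1, forest:1, be:1, blue:1
Hapax count = 8; token count = 24.
Ratio = 8 / 24 = 0.333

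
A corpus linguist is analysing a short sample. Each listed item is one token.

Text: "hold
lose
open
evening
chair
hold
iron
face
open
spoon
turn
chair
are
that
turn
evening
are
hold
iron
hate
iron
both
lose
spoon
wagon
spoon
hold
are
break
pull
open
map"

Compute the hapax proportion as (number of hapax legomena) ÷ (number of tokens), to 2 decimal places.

0.25

Frequencies: hold:4, open:3, iron:3, spoon:3, are:3, lose:2, evening:2, chair:2, turn:2, face:1, that:1, hate:1, both:1, wagon:1, break:1, pull:1, map:1
Hapax count = 8; token count = 32.
Ratio = 8 / 32 = 0.25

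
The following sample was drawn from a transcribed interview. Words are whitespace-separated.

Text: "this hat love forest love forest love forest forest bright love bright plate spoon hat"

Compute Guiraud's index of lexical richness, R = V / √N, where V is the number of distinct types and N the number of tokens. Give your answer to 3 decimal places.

1.807

N = 15, V = 7.
√N = 3.872983
R = 7 / 3.872983 = 1.807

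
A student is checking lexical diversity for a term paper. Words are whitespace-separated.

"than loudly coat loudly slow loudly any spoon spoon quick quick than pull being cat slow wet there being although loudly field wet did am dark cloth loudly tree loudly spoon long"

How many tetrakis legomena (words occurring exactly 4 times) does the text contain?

Frequencies: loudly:6, spoon:3, than:2, slow:2, quick:2, being:2, wet:2, coat:1, any:1, pull:1, cat:1, there:1, although:1, field:1, did:1, am:1, dark:1, cloth:1, tree:1, long:1
Words with frequency 4: (none)

0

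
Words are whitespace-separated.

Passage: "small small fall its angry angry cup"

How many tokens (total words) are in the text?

Tokens: small, small, fall, its, angry, angry, cup
N = 7

7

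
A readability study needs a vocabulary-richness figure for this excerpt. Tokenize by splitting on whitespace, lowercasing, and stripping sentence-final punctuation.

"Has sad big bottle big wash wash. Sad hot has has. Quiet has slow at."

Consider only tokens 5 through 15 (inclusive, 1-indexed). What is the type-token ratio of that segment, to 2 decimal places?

0.73

Segment tokens 5–15: big, wash, wash, sad, hot, has, has, quiet, has, slow, at
Segment N = 11, segment V = 8.
TTR = 8 / 11 = 0.73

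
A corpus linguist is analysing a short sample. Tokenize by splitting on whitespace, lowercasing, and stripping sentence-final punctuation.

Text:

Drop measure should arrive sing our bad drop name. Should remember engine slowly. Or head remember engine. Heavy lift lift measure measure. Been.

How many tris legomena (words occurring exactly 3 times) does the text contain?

1

Frequencies: measure:3, drop:2, should:2, remember:2, engine:2, lift:2, arrive:1, sing:1, our:1, bad:1, name:1, slowly:1, or:1, head:1, heavy:1, been:1
Words with frequency 3: measure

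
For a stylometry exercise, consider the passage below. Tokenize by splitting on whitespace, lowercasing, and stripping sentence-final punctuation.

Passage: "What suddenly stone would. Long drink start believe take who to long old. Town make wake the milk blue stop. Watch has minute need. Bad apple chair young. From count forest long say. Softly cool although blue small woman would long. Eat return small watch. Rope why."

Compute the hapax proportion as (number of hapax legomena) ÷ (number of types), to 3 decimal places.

0.875

Frequencies: long:4, would:2, blue:2, watch:2, small:2, what:1, suddenly:1, stone:1, drink:1, start:1, believe:1, take:1, who:1, to:1, old:1, town:1, make:1, wake:1, the:1, milk:1, … (20 more, each freq 1)
Hapax count = 35; type count = 40.
Ratio = 35 / 40 = 0.875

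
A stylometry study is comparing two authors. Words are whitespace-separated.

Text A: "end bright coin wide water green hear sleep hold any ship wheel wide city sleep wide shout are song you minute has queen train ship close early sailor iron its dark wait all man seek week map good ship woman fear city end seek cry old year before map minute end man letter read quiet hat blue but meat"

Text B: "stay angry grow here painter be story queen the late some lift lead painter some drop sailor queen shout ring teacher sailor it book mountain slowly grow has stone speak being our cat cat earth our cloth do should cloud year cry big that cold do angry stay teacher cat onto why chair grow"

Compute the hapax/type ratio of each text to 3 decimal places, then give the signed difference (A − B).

0.077

A: hapax=38, V=47, ratio=0.809
B: hapax=30, V=41, ratio=0.732
Difference = 0.809 − 0.732 = 0.077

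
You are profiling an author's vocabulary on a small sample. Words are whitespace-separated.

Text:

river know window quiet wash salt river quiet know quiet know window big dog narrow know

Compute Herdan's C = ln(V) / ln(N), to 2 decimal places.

N = 16, V = 9.
ln(V) = 2.197225, ln(N) = 2.772589
C = 2.197225 / 2.772589 = 0.79

0.79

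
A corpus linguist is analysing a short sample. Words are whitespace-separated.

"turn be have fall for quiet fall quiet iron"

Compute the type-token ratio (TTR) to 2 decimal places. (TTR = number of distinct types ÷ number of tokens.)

N = 9 tokens, V = 7 types.
TTR = V / N = 7 / 9 = 0.78

0.78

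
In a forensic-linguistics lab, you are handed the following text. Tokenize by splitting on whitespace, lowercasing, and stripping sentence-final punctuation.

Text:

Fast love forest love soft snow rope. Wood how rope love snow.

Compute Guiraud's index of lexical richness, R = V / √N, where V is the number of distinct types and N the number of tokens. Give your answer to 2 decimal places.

N = 12, V = 8.
√N = 3.464102
R = 8 / 3.464102 = 2.31

2.31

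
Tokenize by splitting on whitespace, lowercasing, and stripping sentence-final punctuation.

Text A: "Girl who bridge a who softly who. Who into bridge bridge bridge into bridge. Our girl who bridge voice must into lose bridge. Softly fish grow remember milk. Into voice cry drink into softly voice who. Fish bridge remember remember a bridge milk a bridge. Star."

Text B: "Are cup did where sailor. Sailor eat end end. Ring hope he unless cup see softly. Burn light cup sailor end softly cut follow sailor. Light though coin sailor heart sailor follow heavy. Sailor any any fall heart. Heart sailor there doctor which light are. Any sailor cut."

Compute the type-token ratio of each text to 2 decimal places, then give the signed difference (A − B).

TTR(A) = 17/46 = 0.37
TTR(B) = 26/48 = 0.54
Difference = 0.37 − 0.54 = -0.17

-0.17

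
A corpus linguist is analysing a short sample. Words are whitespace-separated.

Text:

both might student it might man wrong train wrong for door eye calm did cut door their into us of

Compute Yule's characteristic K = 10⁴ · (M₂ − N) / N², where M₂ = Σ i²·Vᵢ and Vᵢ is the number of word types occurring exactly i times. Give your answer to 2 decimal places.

Frequencies: might:2, wrong:2, door:2, both:1, student:1, it:1, man:1, train:1, for:1, eye:1, calm:1, did:1, cut:1, their:1, into:1, us:1, of:1
N = 20. Frequency spectrum: V_1=14, V_2=3
M₂ = 1²·14 + 2²·3 = 26
K = 10000 × (26 − 20) / 20² = 150.00

150.00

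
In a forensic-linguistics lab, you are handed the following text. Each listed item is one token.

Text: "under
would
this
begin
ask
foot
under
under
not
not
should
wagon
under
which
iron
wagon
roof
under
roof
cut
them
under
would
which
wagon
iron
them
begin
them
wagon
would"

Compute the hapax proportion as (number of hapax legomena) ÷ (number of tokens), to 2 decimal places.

Frequencies: under:6, wagon:4, would:3, them:3, begin:2, not:2, which:2, iron:2, roof:2, this:1, ask:1, foot:1, should:1, cut:1
Hapax count = 5; token count = 31.
Ratio = 5 / 31 = 0.16

0.16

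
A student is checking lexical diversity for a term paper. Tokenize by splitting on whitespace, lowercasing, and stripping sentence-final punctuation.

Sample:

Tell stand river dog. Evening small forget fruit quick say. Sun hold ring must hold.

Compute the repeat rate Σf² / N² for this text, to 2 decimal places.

Frequencies: hold:2, tell:1, stand:1, river:1, dog:1, evening:1, small:1, forget:1, fruit:1, quick:1, say:1, sun:1, ring:1, must:1
Σf² = 17; N² = 225
Repeat rate = 17 / 225 = 0.08

0.08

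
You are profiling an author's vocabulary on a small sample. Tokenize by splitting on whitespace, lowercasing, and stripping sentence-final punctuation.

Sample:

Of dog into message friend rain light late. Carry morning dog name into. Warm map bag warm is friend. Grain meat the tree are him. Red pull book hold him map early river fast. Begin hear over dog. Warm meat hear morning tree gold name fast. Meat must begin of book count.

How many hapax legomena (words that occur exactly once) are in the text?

Frequencies: dog:3, warm:3, meat:3, of:2, into:2, friend:2, morning:2, name:2, map:2, tree:2, him:2, book:2, fast:2, begin:2, hear:2, message:1, rain:1, light:1, late:1, carry:1, … (14 more, each freq 1)
Hapax (freq=1): are, bag, carry, count, early, gold, grain, hold, is, late, light, message, must, over, pull, rain, red, river, the

19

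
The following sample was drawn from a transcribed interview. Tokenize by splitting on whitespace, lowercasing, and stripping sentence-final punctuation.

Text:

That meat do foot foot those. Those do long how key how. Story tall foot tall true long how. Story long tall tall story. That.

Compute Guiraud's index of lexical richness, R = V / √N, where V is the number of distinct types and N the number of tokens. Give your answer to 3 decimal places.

2.200

N = 25, V = 11.
√N = 5.000000
R = 11 / 5.000000 = 2.200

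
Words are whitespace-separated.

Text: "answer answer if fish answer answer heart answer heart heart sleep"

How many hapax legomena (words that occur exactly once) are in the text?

Frequencies: answer:5, heart:3, if:1, fish:1, sleep:1
Hapax (freq=1): fish, if, sleep

3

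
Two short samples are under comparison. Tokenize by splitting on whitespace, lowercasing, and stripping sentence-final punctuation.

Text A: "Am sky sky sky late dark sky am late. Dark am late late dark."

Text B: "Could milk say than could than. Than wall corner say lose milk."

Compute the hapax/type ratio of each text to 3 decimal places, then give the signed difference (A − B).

A: hapax=0, V=4, ratio=0.000
B: hapax=3, V=7, ratio=0.429
Difference = 0.000 − 0.429 = -0.429

-0.429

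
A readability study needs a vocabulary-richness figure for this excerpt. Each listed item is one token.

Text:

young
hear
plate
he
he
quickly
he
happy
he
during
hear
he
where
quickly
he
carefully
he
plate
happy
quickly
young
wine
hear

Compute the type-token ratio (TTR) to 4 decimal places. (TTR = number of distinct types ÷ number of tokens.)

0.4348

N = 23 tokens, V = 10 types.
TTR = V / N = 10 / 23 = 0.4348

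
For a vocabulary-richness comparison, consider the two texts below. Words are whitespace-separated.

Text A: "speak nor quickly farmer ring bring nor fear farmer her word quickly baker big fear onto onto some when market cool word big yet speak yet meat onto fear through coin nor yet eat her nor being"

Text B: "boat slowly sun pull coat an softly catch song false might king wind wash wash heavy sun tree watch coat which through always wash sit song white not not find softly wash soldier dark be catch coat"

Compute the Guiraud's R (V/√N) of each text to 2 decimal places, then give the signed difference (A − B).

A: V=22, N=37, R=3.62
B: V=27, N=37, R=4.44
Difference = 3.62 − 4.44 = -0.82

-0.82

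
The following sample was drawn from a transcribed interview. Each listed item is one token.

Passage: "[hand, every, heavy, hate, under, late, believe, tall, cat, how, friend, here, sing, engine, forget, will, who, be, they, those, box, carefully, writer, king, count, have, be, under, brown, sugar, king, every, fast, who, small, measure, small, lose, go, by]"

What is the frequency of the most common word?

2

Frequencies: every:2, under:2, who:2, be:2, king:2, small:2, hand:1, heavy:1, hate:1, late:1, believe:1, tall:1, cat:1, how:1, friend:1, here:1, sing:1, engine:1, forget:1, will:1, … (14 more, each freq 1)
Most common: 'every' with frequency 2.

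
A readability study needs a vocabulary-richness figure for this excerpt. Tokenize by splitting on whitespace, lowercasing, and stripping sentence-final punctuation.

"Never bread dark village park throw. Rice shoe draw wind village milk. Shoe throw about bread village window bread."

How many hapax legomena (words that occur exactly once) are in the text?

Frequencies: bread:3, village:3, throw:2, shoe:2, never:1, dark:1, park:1, rice:1, draw:1, wind:1, milk:1, about:1, window:1
Hapax (freq=1): about, dark, draw, milk, never, park, rice, wind, window

9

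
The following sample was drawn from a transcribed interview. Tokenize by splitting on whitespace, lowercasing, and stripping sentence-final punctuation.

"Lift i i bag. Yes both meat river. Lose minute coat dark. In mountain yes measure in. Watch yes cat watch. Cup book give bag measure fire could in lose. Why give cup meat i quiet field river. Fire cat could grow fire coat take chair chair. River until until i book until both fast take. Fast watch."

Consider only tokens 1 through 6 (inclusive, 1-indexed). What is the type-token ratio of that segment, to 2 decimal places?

0.83

Segment tokens 1–6: lift, i, i, bag, yes, both
Segment N = 6, segment V = 5.
TTR = 5 / 6 = 0.83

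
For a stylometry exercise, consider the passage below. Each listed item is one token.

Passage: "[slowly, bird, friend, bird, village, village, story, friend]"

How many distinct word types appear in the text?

Distinct types: {bird, friend, slowly, story, village}
V = 5

5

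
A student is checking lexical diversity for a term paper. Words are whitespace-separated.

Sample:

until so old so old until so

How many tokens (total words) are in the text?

7

Tokens: until, so, old, so, old, until, so
N = 7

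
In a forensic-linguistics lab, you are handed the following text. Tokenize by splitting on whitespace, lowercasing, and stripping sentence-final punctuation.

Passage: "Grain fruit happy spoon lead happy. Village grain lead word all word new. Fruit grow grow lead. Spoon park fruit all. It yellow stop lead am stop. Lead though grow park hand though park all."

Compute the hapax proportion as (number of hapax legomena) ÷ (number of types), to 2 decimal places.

Frequencies: lead:5, fruit:3, all:3, grow:3, park:3, grain:2, happy:2, spoon:2, word:2, stop:2, though:2, village:1, new:1, it:1, yellow:1, am:1, hand:1
Hapax count = 6; type count = 17.
Ratio = 6 / 17 = 0.35

0.35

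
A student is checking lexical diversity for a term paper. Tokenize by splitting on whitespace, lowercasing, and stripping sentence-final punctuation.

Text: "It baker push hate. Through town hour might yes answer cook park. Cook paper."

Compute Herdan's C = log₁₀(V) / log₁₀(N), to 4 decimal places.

N = 14, V = 13.
log₁₀(V) = 1.113943, log₁₀(N) = 1.146128
C = 1.113943 / 1.146128 = 0.9719

0.9719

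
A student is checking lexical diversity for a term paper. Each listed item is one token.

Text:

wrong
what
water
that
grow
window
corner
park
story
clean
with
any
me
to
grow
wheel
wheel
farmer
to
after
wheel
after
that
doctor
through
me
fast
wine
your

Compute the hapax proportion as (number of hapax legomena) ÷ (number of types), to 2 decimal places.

0.73

Frequencies: wheel:3, that:2, grow:2, me:2, to:2, after:2, wrong:1, what:1, water:1, window:1, corner:1, park:1, story:1, clean:1, with:1, any:1, farmer:1, doctor:1, through:1, fast:1, … (2 more, each freq 1)
Hapax count = 16; type count = 22.
Ratio = 16 / 22 = 0.73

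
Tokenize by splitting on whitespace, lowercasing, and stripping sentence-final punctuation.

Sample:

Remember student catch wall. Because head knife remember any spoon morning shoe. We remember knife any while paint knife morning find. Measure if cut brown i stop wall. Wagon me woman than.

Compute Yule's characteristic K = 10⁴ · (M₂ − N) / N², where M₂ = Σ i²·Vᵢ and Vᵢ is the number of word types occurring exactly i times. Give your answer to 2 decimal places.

175.78

Frequencies: remember:3, knife:3, wall:2, any:2, morning:2, student:1, catch:1, because:1, head:1, spoon:1, shoe:1, we:1, while:1, paint:1, find:1, measure:1, if:1, cut:1, brown:1, i:1, … (5 more, each freq 1)
N = 32. Frequency spectrum: V_1=20, V_2=3, V_3=2
M₂ = 1²·20 + 2²·3 + 3²·2 = 50
K = 10000 × (50 − 32) / 32² = 175.78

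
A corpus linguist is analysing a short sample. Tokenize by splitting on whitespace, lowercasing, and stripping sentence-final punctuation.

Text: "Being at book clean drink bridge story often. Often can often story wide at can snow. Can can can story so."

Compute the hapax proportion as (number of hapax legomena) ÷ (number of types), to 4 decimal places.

0.6667

Frequencies: can:5, story:3, often:3, at:2, being:1, book:1, clean:1, drink:1, bridge:1, wide:1, snow:1, so:1
Hapax count = 8; type count = 12.
Ratio = 8 / 12 = 0.6667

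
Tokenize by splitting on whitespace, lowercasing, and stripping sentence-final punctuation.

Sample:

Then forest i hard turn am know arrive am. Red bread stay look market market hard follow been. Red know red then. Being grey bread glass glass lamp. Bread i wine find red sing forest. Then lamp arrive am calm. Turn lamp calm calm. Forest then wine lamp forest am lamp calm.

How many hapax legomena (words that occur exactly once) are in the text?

Frequencies: lamp:5, then:4, forest:4, am:4, red:4, calm:4, bread:3, i:2, hard:2, turn:2, know:2, arrive:2, market:2, glass:2, wine:2, stay:1, look:1, follow:1, been:1, being:1, … (3 more, each freq 1)
Hapax (freq=1): been, being, find, follow, grey, look, sing, stay

8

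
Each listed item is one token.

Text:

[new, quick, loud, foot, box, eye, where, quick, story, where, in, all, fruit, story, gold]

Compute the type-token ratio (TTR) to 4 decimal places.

0.8000

N = 15 tokens, V = 12 types.
TTR = V / N = 12 / 15 = 0.8000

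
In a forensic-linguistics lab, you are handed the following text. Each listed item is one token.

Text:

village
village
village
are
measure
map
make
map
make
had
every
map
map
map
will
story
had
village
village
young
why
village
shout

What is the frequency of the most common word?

Frequencies: village:6, map:5, make:2, had:2, are:1, measure:1, every:1, will:1, story:1, young:1, why:1, shout:1
Most common: 'village' with frequency 6.

6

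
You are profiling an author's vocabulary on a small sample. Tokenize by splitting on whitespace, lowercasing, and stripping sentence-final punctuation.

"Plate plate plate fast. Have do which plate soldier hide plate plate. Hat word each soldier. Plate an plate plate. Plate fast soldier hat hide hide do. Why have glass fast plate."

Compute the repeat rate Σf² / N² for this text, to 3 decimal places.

0.162

Frequencies: plate:11, fast:3, soldier:3, hide:3, have:2, do:2, hat:2, which:1, word:1, each:1, an:1, why:1, glass:1
Σf² = 166; N² = 1024
Repeat rate = 166 / 1024 = 0.162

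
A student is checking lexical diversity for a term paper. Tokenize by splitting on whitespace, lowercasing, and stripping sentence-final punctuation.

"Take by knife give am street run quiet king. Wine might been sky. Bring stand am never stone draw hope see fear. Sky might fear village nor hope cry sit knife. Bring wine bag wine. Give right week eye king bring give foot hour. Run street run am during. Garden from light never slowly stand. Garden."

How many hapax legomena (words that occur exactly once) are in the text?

Frequencies: give:3, am:3, run:3, wine:3, bring:3, knife:2, street:2, king:2, might:2, sky:2, stand:2, never:2, hope:2, fear:2, garden:2, take:1, by:1, quiet:1, been:1, stone:1, … (16 more, each freq 1)
Hapax (freq=1): bag, been, by, cry, draw, during, eye, foot, from, hour, light, nor, quiet, right, see, sit, slowly, stone, take, village, week

21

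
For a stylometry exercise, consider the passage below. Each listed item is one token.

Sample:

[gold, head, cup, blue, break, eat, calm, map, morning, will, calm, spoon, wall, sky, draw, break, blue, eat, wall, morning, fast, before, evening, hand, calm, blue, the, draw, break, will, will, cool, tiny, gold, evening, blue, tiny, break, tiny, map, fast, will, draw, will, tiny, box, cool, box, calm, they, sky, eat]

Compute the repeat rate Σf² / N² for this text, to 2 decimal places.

0.06

Frequencies: will:5, blue:4, break:4, calm:4, tiny:4, eat:3, draw:3, gold:2, map:2, morning:2, wall:2, sky:2, fast:2, evening:2, cool:2, box:2, head:1, cup:1, spoon:1, before:1, … (3 more, each freq 1)
Σf² = 150; N² = 2704
Repeat rate = 150 / 2704 = 0.06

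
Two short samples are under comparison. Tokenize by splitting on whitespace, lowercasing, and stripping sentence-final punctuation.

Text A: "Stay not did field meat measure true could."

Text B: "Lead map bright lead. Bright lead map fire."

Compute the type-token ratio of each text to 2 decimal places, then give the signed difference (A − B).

0.50

TTR(A) = 8/8 = 1.00
TTR(B) = 4/8 = 0.50
Difference = 1.00 − 0.50 = 0.50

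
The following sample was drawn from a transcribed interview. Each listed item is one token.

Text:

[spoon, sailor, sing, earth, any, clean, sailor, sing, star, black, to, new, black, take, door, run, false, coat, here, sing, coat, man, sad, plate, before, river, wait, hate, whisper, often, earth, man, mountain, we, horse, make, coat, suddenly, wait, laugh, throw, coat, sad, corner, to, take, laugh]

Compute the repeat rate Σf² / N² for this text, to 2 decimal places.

0.04

Frequencies: coat:4, sing:3, sailor:2, earth:2, black:2, to:2, take:2, man:2, sad:2, wait:2, laugh:2, spoon:1, any:1, clean:1, star:1, new:1, door:1, run:1, false:1, here:1, … (13 more, each freq 1)
Σf² = 83; N² = 2209
Repeat rate = 83 / 2209 = 0.04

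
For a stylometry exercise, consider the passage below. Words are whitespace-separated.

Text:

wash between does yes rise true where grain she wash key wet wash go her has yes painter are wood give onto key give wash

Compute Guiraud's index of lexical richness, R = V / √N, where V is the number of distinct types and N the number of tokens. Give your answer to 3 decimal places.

N = 25, V = 19.
√N = 5.000000
R = 19 / 5.000000 = 3.800

3.800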